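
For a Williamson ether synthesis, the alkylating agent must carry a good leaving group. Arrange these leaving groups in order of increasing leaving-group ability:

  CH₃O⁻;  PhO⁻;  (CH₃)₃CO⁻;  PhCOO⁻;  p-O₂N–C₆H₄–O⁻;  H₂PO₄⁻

(CH₃)₃CO⁻ < CH₃O⁻ < PhO⁻ < p-O₂N–C₆H₄–O⁻ < PhCOO⁻ < H₂PO₄⁻

The more stable X⁻ (or X) is on its own — i.e. the weaker a base it is — the better a leaving group it makes.
H₂PO₄⁻: pKₐ(H₃PO₄) ≈ 2.1
PhCOO⁻: pKₐ(C₆H₅COOH) ≈ 4.2
p-O₂N–C₆H₄–O⁻: pKₐ(p-nitrophenol) ≈ 7.2
PhO⁻: pKₐ(C₆H₅OH (phenol)) ≈ 10
CH₃O⁻: pKₐ(CH₃OH) ≈ 15.5
(CH₃)₃CO⁻: pKₐ(t-BuOH) ≈ 18
Listed from poorest to best leaving group as asked.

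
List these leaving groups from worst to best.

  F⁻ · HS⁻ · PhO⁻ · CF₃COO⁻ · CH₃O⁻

A good leaving group is a weak base: the lower the pKₐ of its conjugate acid, the more readily it departs.
CF₃COO⁻: pKₐ(CF₃COOH) ≈ 0.2 — strongly electron-withdrawing CF₃ stabilises the carboxylate
F⁻: pKₐ(HF) ≈ 3.2 — small and strongly basic; the poor halide leaving group
HS⁻: pKₐ(H₂S) ≈ 7
PhO⁻: pKₐ(C₆H₅OH (phenol)) ≈ 10 — resonance into the ring helps, but still a poor LG
CH₃O⁻: pKₐ(CH₃OH) ≈ 15.5
Listed from poorest to best leaving group as asked.

CH₃O⁻ < PhO⁻ < HS⁻ < F⁻ < CF₃COO⁻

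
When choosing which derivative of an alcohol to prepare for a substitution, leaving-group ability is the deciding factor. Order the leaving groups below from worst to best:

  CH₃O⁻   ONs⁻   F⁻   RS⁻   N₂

Rank by basicity of the departing species: weakest base leaves most easily.
N₂: no meaningful conjugate acid; N₂ departs as an exceptionally stable neutral molecule
ONs⁻: pKₐ(p-O₂NC₆H₄SO₃H) ≈ -3.5
F⁻: pKₐ(HF) ≈ 3.2
RS⁻: pKₐ(RSH (a thiol)) ≈ 10.5
CH₃O⁻: pKₐ(CH₃OH) ≈ 15.5
The question asks for worst first, so the sequence is read in increasing leaving-group ability.

CH₃O⁻ < RS⁻ < F⁻ < ONs⁻ < N₂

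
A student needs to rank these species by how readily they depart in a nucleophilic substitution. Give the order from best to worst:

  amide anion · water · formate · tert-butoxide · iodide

Leaving-group ability tracks the stability of the departed species; conjugate-acid pKₐ is the usual yardstick (lower pKₐ → better LG).
iodide: pKₐ(HI) ≈ -10
water: pKₐ(H₃O⁺) ≈ -1.7 — neutral; leaves from a protonated alcohol (R–OH₂⁺)
formate: pKₐ(HCOOH) ≈ 3.8
tert-butoxide: pKₐ(t-BuOH) ≈ 18 — bulky, strongly basic alkoxide
amide anion: pKₐ(NH₃) ≈ 38 — extremely strong base; never a leaving group

iodide > water > formate > tert-butoxide > amide anion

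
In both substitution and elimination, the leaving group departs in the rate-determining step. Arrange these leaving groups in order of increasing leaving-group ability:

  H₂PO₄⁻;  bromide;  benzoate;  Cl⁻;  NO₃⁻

benzoate < H₂PO₄⁻ < NO₃⁻ < Cl⁻ < bromide

Leaving-group ability tracks the stability of the departed species; conjugate-acid pKₐ is the usual yardstick (lower pKₐ → better LG).
bromide: pKₐ(HBr) ≈ -9
Cl⁻: pKₐ(HCl) ≈ -7
NO₃⁻: pKₐ(HNO₃) ≈ -1.3
H₂PO₄⁻: pKₐ(H₃PO₄) ≈ 2.1
benzoate: pKₐ(C₆H₅COOH) ≈ 4.2
Listed from poorest to best leaving group as asked.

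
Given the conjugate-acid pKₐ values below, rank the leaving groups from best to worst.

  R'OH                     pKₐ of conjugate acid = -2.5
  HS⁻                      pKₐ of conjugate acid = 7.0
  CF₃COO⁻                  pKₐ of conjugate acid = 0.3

R'OH > CF₃COO⁻ > HS⁻

Lower conjugate-acid pKₐ ⇒ weaker base ⇒ better leaving group.
Sorting by the given values: R'OH (-2.5), CF₃COO⁻ (0.3), HS⁻ (7.0).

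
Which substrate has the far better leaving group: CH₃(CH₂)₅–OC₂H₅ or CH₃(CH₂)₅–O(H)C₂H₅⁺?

From CH₃(CH₂)₅–OC₂H₅ the departing group would be CH₃CH₂O⁻ (pKₐ(CH₃CH₂OH) ≈ 16). Strong base; alkoxides do not leave unassisted.
From CH₃(CH₂)₅–O(H)C₂H₅⁺ the leaving group is R'OH (pKₐ(R'OH₂⁺) ≈ -2.4). Neutral; leaves from a protonated ether (an oxonium ion, R–O(H)R'⁺).
(In practice CH₃(CH₂)₅–O(H)C₂H₅⁺ is made from CH₃(CH₂)₅–OC₂H₅ by protonation with concentrated HBr, allowing neutral ethanol, rather than ethoxide, to depart.)

CH₃(CH₂)₅–O(H)C₂H₅⁺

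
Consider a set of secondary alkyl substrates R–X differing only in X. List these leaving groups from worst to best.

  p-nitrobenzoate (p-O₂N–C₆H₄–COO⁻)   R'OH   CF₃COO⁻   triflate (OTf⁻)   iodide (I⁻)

The more stable X⁻ (or X) is on its own — i.e. the weaker a base it is — the better a leaving group it makes.
triflate (OTf⁻): pKₐ(CF₃SO₃H (triflic acid)) ≈ -14
iodide (I⁻): pKₐ(HI) ≈ -10 — large, highly polarisable; very weak base
R'OH: pKₐ(R'OH₂⁺) ≈ -2.4
CF₃COO⁻: pKₐ(CF₃COOH) ≈ 0.2 — strongly electron-withdrawing CF₃ stabilises the carboxylate
p-nitrobenzoate (p-O₂N–C₆H₄–COO⁻): pKₐ(p-nitrobenzoic acid) ≈ 3.4
Listed from poorest to best leaving group as asked.

p-nitrobenzoate (p-O₂N–C₆H₄–COO⁻) < CF₃COO⁻ < R'OH < iodide (I⁻) < triflate (OTf⁻)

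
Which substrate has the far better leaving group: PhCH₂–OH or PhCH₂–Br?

PhCH₂–Br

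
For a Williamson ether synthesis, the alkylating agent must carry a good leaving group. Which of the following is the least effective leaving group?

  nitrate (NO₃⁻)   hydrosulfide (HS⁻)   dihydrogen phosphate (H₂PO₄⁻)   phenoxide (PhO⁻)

phenoxide (PhO⁻)

Leaving-group ability tracks the stability of the departed species; conjugate-acid pKₐ is the usual yardstick (lower pKₐ → better LG).
nitrate (NO₃⁻): pKₐ(HNO₃) ≈ -1.3
dihydrogen phosphate (H₂PO₄⁻): pKₐ(H₃PO₄) ≈ 2.1
hydrosulfide (HS⁻): pKₐ(H₂S) ≈ 7
phenoxide (PhO⁻): pKₐ(C₆H₅OH (phenol)) ≈ 10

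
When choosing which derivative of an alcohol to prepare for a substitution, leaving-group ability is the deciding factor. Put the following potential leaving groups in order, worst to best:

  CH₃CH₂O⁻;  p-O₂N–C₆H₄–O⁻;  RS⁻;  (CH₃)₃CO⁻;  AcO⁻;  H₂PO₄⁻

(CH₃)₃CO⁻ < CH₃CH₂O⁻ < RS⁻ < p-O₂N–C₆H₄–O⁻ < AcO⁻ < H₂PO₄⁻

The more stable X⁻ (or X) is on its own — i.e. the weaker a base it is — the better a leaving group it makes.
H₂PO₄⁻: pKₐ(H₃PO₄) ≈ 2.1
AcO⁻: pKₐ(CH₃COOH) ≈ 4.8
p-O₂N–C₆H₄–O⁻: pKₐ(p-nitrophenol) ≈ 7.2
RS⁻: pKₐ(RSH (a thiol)) ≈ 10.5
CH₃CH₂O⁻: pKₐ(CH₃CH₂OH) ≈ 16
(CH₃)₃CO⁻: pKₐ(t-BuOH) ≈ 18
The question asks for worst first, so the sequence is read in increasing leaving-group ability.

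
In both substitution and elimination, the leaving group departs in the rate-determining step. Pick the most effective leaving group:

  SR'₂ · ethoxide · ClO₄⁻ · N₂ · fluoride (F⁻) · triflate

The more stable X⁻ (or X) is on its own — i.e. the weaker a base it is — the better a leaving group it makes.
N₂: no meaningful conjugate acid; N₂ departs as an exceptionally stable neutral molecule
triflate: pKₐ(CF₃SO₃H (triflic acid)) ≈ -14
ClO₄⁻: pKₐ(HClO₄) ≈ -10
SR'₂: pKₐ(R'₂SH⁺) ≈ -7
fluoride (F⁻): pKₐ(HF) ≈ 3.2
ethoxide: pKₐ(CH₃CH₂OH) ≈ 16

N₂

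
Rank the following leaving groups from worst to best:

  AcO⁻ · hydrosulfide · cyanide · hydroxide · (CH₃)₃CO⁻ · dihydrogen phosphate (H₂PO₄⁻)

(CH₃)₃CO⁻ < hydroxide < cyanide < hydrosulfide < AcO⁻ < dihydrogen phosphate (H₂PO₄⁻)

dihydrogen phosphate (H₂PO₄⁻): pKₐ(H₃PO₄) ≈ 2.1 — moderate base; biological leaving group after further activation
AcO⁻: pKₐ(CH₃COOH) ≈ 4.8
hydrosulfide: pKₐ(H₂S) ≈ 7
cyanide: pKₐ(HCN) ≈ 9.2 — sp carbon stabilises the charge somewhat, but still a poor LG
hydroxide: pKₐ(H₂O) ≈ 15.7 — strong base; essentially never leaves without prior activation
(CH₃)₃CO⁻: pKₐ(t-BuOH) ≈ 18
Listed from poorest to best leaving group as asked.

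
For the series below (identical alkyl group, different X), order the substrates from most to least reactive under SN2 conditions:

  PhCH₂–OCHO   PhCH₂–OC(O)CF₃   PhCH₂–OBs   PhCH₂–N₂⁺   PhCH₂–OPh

Identical carbon frameworks mean the comparison reduces to leaving-group quality.
The more stable X⁻ (or X) is on its own — i.e. the weaker a base it is — the better a leaving group it makes.
PhCH₂–N₂⁺ loses N₂: no meaningful conjugate acid; N₂ departs as an exceptionally stable neutral molecule
PhCH₂–OBs loses OBs⁻: pKₐ(p-BrC₆H₄SO₃H) ≈ -2.8
PhCH₂–OC(O)CF₃ loses CF₃COO⁻: pKₐ(CF₃COOH) ≈ 0.2
PhCH₂–OCHO loses HCOO⁻: pKₐ(HCOOH) ≈ 3.8
PhCH₂–OPh loses PhO⁻: pKₐ(C₆H₅OH (phenol)) ≈ 10

PhCH₂–N₂⁺ > PhCH₂–OBs > PhCH₂–OC(O)CF₃ > PhCH₂–OCHO > PhCH₂–OPh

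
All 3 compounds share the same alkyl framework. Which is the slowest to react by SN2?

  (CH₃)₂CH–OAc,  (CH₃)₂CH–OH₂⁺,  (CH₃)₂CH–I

Identical carbon frameworks mean the comparison reduces to leaving-group quality.
Rank by basicity of the departing species: weakest base leaves most easily.
(CH₃)₂CH–I loses I⁻: pKₐ(HI) ≈ -10
(CH₃)₂CH–OH₂⁺ loses H₂O: pKₐ(H₃O⁺) ≈ -1.7
(CH₃)₂CH–OAc loses AcO⁻: pKₐ(CH₃COOH) ≈ 4.8

(CH₃)₂CH–OAc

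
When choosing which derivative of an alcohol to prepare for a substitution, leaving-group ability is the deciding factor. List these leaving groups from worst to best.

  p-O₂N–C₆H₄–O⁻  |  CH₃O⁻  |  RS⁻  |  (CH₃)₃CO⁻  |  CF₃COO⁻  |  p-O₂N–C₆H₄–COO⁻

(CH₃)₃CO⁻ < CH₃O⁻ < RS⁻ < p-O₂N–C₆H₄–O⁻ < p-O₂N–C₆H₄–COO⁻ < CF₃COO⁻

Leaving-group ability tracks the stability of the departed species; conjugate-acid pKₐ is the usual yardstick (lower pKₐ → better LG).
CF₃COO⁻: pKₐ(CF₃COOH) ≈ 0.2 — strongly electron-withdrawing CF₃ stabilises the carboxylate
p-O₂N–C₆H₄–COO⁻: pKₐ(p-nitrobenzoic acid) ≈ 3.4 — electron-withdrawing nitro group stabilises the carboxylate
p-O₂N–C₆H₄–O⁻: pKₐ(p-nitrophenol) ≈ 7.2 — nitro group delocalises the charge; the classic chromogenic LG
RS⁻: pKₐ(RSH (a thiol)) ≈ 10.5 — moderately basic; rarely leaves without activation
CH₃O⁻: pKₐ(CH₃OH) ≈ 15.5
(CH₃)₃CO⁻: pKₐ(t-BuOH) ≈ 18 — bulky, strongly basic alkoxide
The question asks for worst first, so the sequence is read in increasing leaving-group ability.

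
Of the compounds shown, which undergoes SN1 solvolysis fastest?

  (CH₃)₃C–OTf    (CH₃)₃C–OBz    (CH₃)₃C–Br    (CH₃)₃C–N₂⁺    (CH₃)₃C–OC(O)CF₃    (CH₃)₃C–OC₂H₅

Identical carbon frameworks mean the comparison reduces to leaving-group quality.
Leaving-group ability tracks the stability of the departed species; conjugate-acid pKₐ is the usual yardstick (lower pKₐ → better LG).
(CH₃)₃C–N₂⁺ loses N₂: no meaningful conjugate acid; N₂ departs as an exceptionally stable neutral molecule
(CH₃)₃C–OTf loses OTf⁻: pKₐ(CF₃SO₃H (triflic acid)) ≈ -14
(CH₃)₃C–Br loses Br⁻: pKₐ(HBr) ≈ -9
(CH₃)₃C–OC(O)CF₃ loses CF₃COO⁻: pKₐ(CF₃COOH) ≈ 0.2
(CH₃)₃C–OBz loses PhCOO⁻: pKₐ(C₆H₅COOH) ≈ 4.2
(CH₃)₃C–OC₂H₅ loses CH₃CH₂O⁻: pKₐ(CH₃CH₂OH) ≈ 16

(CH₃)₃C–N₂⁺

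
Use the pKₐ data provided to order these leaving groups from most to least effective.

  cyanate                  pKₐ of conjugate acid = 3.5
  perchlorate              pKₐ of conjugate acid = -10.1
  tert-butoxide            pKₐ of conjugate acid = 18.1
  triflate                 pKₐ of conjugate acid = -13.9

Lower conjugate-acid pKₐ ⇒ weaker base ⇒ better leaving group.
Sorting by the given values: triflate (-13.9), perchlorate (-10.1), cyanate (3.5), tert-butoxide (18.1).

triflate > perchlorate > cyanate > tert-butoxide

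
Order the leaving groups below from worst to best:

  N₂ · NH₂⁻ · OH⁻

NH₂⁻ < OH⁻ < N₂

N₂: no meaningful conjugate acid; N₂ departs as an exceptionally stable neutral molecule
OH⁻: pKₐ(H₂O) ≈ 15.7
NH₂⁻: pKₐ(NH₃) ≈ 38
Reversing gives the worst-to-best order requested.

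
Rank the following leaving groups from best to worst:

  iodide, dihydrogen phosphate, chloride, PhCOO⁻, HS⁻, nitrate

iodide > chloride > nitrate > dihydrogen phosphate > PhCOO⁻ > HS⁻

Rank by basicity of the departing species: weakest base leaves most easily.
iodide: pKₐ(HI) ≈ -10
chloride: pKₐ(HCl) ≈ -7
nitrate: pKₐ(HNO₃) ≈ -1.3
dihydrogen phosphate: pKₐ(H₃PO₄) ≈ 2.1
PhCOO⁻: pKₐ(C₆H₅COOH) ≈ 4.2
HS⁻: pKₐ(H₂S) ≈ 7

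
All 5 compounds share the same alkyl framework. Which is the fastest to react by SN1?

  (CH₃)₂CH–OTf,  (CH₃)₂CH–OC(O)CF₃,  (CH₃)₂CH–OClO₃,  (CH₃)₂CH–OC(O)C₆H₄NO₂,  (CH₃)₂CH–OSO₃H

Same R in every case — rank the leaving groups.
Leaving-group ability tracks the stability of the departed species; conjugate-acid pKₐ is the usual yardstick (lower pKₐ → better LG).
(CH₃)₂CH–OTf loses OTf⁻: pKₐ(CF₃SO₃H (triflic acid)) ≈ -14
(CH₃)₂CH–OClO₃ loses ClO₄⁻: pKₐ(HClO₄) ≈ -10
(CH₃)₂CH–OSO₃H loses HSO₄⁻: pKₐ(H₂SO₄) ≈ -3
(CH₃)₂CH–OC(O)CF₃ loses CF₃COO⁻: pKₐ(CF₃COOH) ≈ 0.2
(CH₃)₂CH–OC(O)C₆H₄NO₂ loses p-O₂N–C₆H₄–COO⁻: pKₐ(p-nitrobenzoic acid) ≈ 3.4

(CH₃)₂CH–OTf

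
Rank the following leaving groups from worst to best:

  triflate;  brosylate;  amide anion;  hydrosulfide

Rank by basicity of the departing species: weakest base leaves most easily.
triflate: pKₐ(CF₃SO₃H (triflic acid)) ≈ -14
brosylate: pKₐ(p-BrC₆H₄SO₃H) ≈ -2.8
hydrosulfide: pKₐ(H₂S) ≈ 7
amide anion: pKₐ(NH₃) ≈ 38
The question asks for worst first, so the sequence is read in increasing leaving-group ability.

amide anion < hydrosulfide < brosylate < triflate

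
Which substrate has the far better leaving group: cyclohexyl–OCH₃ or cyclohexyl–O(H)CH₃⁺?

cyclohexyl–O(H)CH₃⁺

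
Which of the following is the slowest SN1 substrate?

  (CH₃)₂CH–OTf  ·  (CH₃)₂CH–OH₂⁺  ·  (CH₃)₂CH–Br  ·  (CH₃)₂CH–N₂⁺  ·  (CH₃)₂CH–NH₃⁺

With the same alkyl group throughout, only the leaving group differentiates the rates.
Leaving-group ability tracks the stability of the departed species; conjugate-acid pKₐ is the usual yardstick (lower pKₐ → better LG).
(CH₃)₂CH–N₂⁺ loses N₂: no meaningful conjugate acid; N₂ departs as an exceptionally stable neutral molecule
(CH₃)₂CH–OTf loses OTf⁻: pKₐ(CF₃SO₃H (triflic acid)) ≈ -14
(CH₃)₂CH–Br loses Br⁻: pKₐ(HBr) ≈ -9
(CH₃)₂CH–OH₂⁺ loses H₂O: pKₐ(H₃O⁺) ≈ -1.7
(CH₃)₂CH–NH₃⁺ loses NH₃: pKₐ(NH₄⁺) ≈ 9.2

(CH₃)₂CH–NH₃⁺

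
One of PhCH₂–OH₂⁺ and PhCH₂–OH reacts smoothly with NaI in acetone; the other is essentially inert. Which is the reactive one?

PhCH₂–OH₂⁺

From PhCH₂–OH the departing group would be OH⁻ (pKₐ(H₂O) ≈ 15.7). Strong base; essentially never leaves without prior activation.
From PhCH₂–OH₂⁺ the leaving group is H₂O (pKₐ(H₃O⁺) ≈ -1.7). Neutral; leaves from a protonated alcohol (R–OH₂⁺).
(In practice PhCH₂–OH₂⁺ is made from PhCH₂–OH by protonation with strong acid, converting the leaving group from hydroxide to neutral water.)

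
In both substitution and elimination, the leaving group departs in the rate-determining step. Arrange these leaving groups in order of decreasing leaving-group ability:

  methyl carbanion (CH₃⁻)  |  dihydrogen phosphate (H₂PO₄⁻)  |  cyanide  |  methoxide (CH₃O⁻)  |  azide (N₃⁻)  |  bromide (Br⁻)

bromide (Br⁻) > dihydrogen phosphate (H₂PO₄⁻) > azide (N₃⁻) > cyanide > methoxide (CH₃O⁻) > methyl carbanion (CH₃⁻)

The more stable X⁻ (or X) is on its own — i.e. the weaker a base it is — the better a leaving group it makes.
bromide (Br⁻): pKₐ(HBr) ≈ -9
dihydrogen phosphate (H₂PO₄⁻): pKₐ(H₃PO₄) ≈ 2.1
azide (N₃⁻): pKₐ(HN₃) ≈ 4.7
cyanide: pKₐ(HCN) ≈ 9.2
methoxide (CH₃O⁻): pKₐ(CH₃OH) ≈ 15.5
methyl carbanion (CH₃⁻): pKₐ(CH₄) ≈ 48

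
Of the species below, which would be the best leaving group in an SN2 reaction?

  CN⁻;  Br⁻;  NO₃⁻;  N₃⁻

Br⁻

A good leaving group is a weak base: the lower the pKₐ of its conjugate acid, the more readily it departs.
Br⁻: pKₐ(HBr) ≈ -9
NO₃⁻: pKₐ(HNO₃) ≈ -1.3
N₃⁻: pKₐ(HN₃) ≈ 4.7
CN⁻: pKₐ(HCN) ≈ 9.2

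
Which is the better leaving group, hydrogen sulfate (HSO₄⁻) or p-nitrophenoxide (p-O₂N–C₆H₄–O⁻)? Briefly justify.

hydrogen sulfate (HSO₄⁻)

hydrogen sulfate (HSO₄⁻) is the better leaving group.
pKₐ(H₂SO₄) ≈ -3 versus pKₐ(p-nitrophenol) ≈ 7.2: hydrogen sulfate (HSO₄⁻) is the much weaker base.
Conjugate base of a strong mineral acid.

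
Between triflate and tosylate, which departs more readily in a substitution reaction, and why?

triflate is the better leaving group.
pKₐ(CF₃SO₃H (triflic acid)) ≈ -14 versus pKₐ(p-CH₃C₆H₄SO₃H (TsOH)) ≈ -2.8: triflate is the much weaker base.
Charge spread over three oxygens and a CF₃ group; the premier leaving group in synthesis.

triflate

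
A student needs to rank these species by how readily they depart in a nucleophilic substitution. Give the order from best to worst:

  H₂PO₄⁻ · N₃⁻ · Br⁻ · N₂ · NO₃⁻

N₂ > Br⁻ > NO₃⁻ > H₂PO₄⁻ > N₃⁻

Rank by basicity of the departing species: weakest base leaves most easily.
N₂: no meaningful conjugate acid; N₂ departs as an exceptionally stable neutral molecule
Br⁻: pKₐ(HBr) ≈ -9 — weak base; good leaving group
NO₃⁻: pKₐ(HNO₃) ≈ -1.3
H₂PO₄⁻: pKₐ(H₃PO₄) ≈ 2.1
N₃⁻: pKₐ(HN₃) ≈ 4.7 — linear, resonance-stabilised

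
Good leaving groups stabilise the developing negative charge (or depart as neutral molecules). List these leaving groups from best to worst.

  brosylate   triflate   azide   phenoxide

triflate > brosylate > azide > phenoxide

A good leaving group is a weak base: the lower the pKₐ of its conjugate acid, the more readily it departs.
triflate: pKₐ(CF₃SO₃H (triflic acid)) ≈ -14
brosylate: pKₐ(p-BrC₆H₄SO₃H) ≈ -2.8 — arenesulfonate with a p-bromo substituent
azide: pKₐ(HN₃) ≈ 4.7
phenoxide: pKₐ(C₆H₅OH (phenol)) ≈ 10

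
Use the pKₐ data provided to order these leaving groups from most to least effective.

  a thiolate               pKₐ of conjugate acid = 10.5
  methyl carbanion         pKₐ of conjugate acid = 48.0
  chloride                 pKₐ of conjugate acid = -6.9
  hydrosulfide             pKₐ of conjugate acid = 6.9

Lower conjugate-acid pKₐ ⇒ weaker base ⇒ better leaving group.
Sorting by the given values: chloride (-6.9), hydrosulfide (6.9), a thiolate (10.5), methyl carbanion (48.0).

chloride > hydrosulfide > a thiolate > methyl carbanion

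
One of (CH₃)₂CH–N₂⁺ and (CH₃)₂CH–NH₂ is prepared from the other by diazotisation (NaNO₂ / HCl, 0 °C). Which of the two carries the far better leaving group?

From (CH₃)₂CH–NH₂ the departing group would be NH₂⁻ (pKₐ(NH₃) ≈ 38). Extremely strong base; never a leaving group.
From (CH₃)₂CH–N₂⁺ the leaving group is N₂ (no meaningful conjugate acid; N₂ departs as an exceptionally stable neutral molecule).
Diazotisation (NaNO₂ / HCl, 0 °C) works by generating a diazonium salt that expels N₂, making (CH₃)₂CH–N₂⁺ enormously more reactive.

(CH₃)₂CH–N₂⁺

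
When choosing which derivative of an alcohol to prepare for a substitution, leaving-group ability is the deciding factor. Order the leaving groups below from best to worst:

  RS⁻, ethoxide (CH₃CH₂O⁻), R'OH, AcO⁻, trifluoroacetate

R'OH > trifluoroacetate > AcO⁻ > RS⁻ > ethoxide (CH₃CH₂O⁻)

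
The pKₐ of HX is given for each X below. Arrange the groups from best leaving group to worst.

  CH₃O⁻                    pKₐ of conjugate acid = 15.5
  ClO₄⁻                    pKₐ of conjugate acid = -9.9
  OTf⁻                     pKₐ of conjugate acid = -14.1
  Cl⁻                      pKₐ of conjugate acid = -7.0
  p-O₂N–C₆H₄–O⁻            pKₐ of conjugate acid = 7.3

OTf⁻ > ClO₄⁻ > Cl⁻ > p-O₂N–C₆H₄–O⁻ > CH₃O⁻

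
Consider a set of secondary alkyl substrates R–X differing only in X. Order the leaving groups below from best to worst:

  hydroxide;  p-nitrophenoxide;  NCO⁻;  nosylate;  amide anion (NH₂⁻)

A good leaving group is a weak base: the lower the pKₐ of its conjugate acid, the more readily it departs.
nosylate: pKₐ(p-O₂NC₆H₄SO₃H) ≈ -3.5
NCO⁻: pKₐ(HOCN) ≈ 3.5 — resonance between N and O
p-nitrophenoxide: pKₐ(p-nitrophenol) ≈ 7.2 — nitro group delocalises the charge; the classic chromogenic LG
hydroxide: pKₐ(H₂O) ≈ 15.7 — strong base; essentially never leaves without prior activation
amide anion (NH₂⁻): pKₐ(NH₃) ≈ 38 — extremely strong base; never a leaving group

nosylate > NCO⁻ > p-nitrophenoxide > hydroxide > amide anion (NH₂⁻)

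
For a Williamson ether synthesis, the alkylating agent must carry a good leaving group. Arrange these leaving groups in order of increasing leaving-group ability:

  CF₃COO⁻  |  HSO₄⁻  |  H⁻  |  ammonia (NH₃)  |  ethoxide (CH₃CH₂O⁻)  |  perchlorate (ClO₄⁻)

H⁻ < ethoxide (CH₃CH₂O⁻) < ammonia (NH₃) < CF₃COO⁻ < HSO₄⁻ < perchlorate (ClO₄⁻)

perchlorate (ClO₄⁻): pKₐ(HClO₄) ≈ -10
HSO₄⁻: pKₐ(H₂SO₄) ≈ -3 — conjugate base of a strong mineral acid
CF₃COO⁻: pKₐ(CF₃COOH) ≈ 0.2
ammonia (NH₃): pKₐ(NH₄⁺) ≈ 9.2 — neutral but moderately basic; leaves from R–NH₃⁺
ethoxide (CH₃CH₂O⁻): pKₐ(CH₃CH₂OH) ≈ 16 — strong base; alkoxides do not leave unassisted
H⁻: pKₐ(H₂) ≈ 36
The question asks for worst first, so the sequence is read in increasing leaving-group ability.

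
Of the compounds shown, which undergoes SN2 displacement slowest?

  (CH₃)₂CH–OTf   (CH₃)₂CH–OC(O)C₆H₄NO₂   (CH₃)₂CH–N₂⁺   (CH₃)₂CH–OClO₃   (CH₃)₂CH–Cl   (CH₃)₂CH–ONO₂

Same R in every case — rank the leaving groups.
Rank by basicity of the departing species: weakest base leaves most easily.
(CH₃)₂CH–N₂⁺ loses N₂: no meaningful conjugate acid; N₂ departs as an exceptionally stable neutral molecule
(CH₃)₂CH–OTf loses OTf⁻: pKₐ(CF₃SO₃H (triflic acid)) ≈ -14
(CH₃)₂CH–OClO₃ loses ClO₄⁻: pKₐ(HClO₄) ≈ -10
(CH₃)₂CH–Cl loses Cl⁻: pKₐ(HCl) ≈ -7
(CH₃)₂CH–ONO₂ loses NO₃⁻: pKₐ(HNO₃) ≈ -1.3
(CH₃)₂CH–OC(O)C₆H₄NO₂ loses p-O₂N–C₆H₄–COO⁻: pKₐ(p-nitrobenzoic acid) ≈ 3.4

(CH₃)₂CH–OC(O)C₆H₄NO₂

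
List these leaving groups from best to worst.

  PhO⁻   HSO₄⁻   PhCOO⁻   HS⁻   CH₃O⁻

The more stable X⁻ (or X) is on its own — i.e. the weaker a base it is — the better a leaving group it makes.
HSO₄⁻: pKₐ(H₂SO₄) ≈ -3
PhCOO⁻: pKₐ(C₆H₅COOH) ≈ 4.2
HS⁻: pKₐ(H₂S) ≈ 7
PhO⁻: pKₐ(C₆H₅OH (phenol)) ≈ 10
CH₃O⁻: pKₐ(CH₃OH) ≈ 15.5

HSO₄⁻ > PhCOO⁻ > HS⁻ > PhO⁻ > CH₃O⁻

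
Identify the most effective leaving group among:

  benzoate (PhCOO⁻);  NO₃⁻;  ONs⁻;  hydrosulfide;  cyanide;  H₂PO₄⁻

The more stable X⁻ (or X) is on its own — i.e. the weaker a base it is — the better a leaving group it makes.
ONs⁻: pKₐ(p-O₂NC₆H₄SO₃H) ≈ -3.5
NO₃⁻: pKₐ(HNO₃) ≈ -1.3
H₂PO₄⁻: pKₐ(H₃PO₄) ≈ 2.1
benzoate (PhCOO⁻): pKₐ(C₆H₅COOH) ≈ 4.2
hydrosulfide: pKₐ(H₂S) ≈ 7
cyanide: pKₐ(HCN) ≈ 9.2

ONs⁻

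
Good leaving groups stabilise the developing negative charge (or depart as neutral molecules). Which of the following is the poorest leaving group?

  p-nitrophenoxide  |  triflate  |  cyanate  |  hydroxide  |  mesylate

triflate: pKₐ(CF₃SO₃H (triflic acid)) ≈ -14
mesylate: pKₐ(CH₃SO₃H (MsOH)) ≈ -1.9
cyanate: pKₐ(HOCN) ≈ 3.5
p-nitrophenoxide: pKₐ(p-nitrophenol) ≈ 7.2
hydroxide: pKₐ(H₂O) ≈ 15.7

hydroxide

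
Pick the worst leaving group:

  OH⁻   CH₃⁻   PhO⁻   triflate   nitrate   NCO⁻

CH₃⁻

The more stable X⁻ (or X) is on its own — i.e. the weaker a base it is — the better a leaving group it makes.
triflate: pKₐ(CF₃SO₃H (triflic acid)) ≈ -14
nitrate: pKₐ(HNO₃) ≈ -1.3
NCO⁻: pKₐ(HOCN) ≈ 3.5
PhO⁻: pKₐ(C₆H₅OH (phenol)) ≈ 10
OH⁻: pKₐ(H₂O) ≈ 15.7
CH₃⁻: pKₐ(CH₄) ≈ 48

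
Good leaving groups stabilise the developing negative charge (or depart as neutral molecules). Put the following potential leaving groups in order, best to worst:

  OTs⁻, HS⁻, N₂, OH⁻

Leaving-group ability tracks the stability of the departed species; conjugate-acid pKₐ is the usual yardstick (lower pKₐ → better LG).
N₂: no meaningful conjugate acid; N₂ departs as an exceptionally stable neutral molecule
OTs⁻: pKₐ(p-CH₃C₆H₄SO₃H (TsOH)) ≈ -2.8 — resonance-delocalised arenesulfonate
HS⁻: pKₐ(H₂S) ≈ 7
OH⁻: pKₐ(H₂O) ≈ 15.7 — strong base; essentially never leaves without prior activation

N₂ > OTs⁻ > HS⁻ > OH⁻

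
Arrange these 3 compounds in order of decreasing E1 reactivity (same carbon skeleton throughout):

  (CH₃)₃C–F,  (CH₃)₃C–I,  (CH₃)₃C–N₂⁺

(CH₃)₃C–N₂⁺ > (CH₃)₃C–I > (CH₃)₃C–F

The skeletons are identical, so relative rate is governed entirely by leaving-group ability.
A good leaving group is a weak base: the lower the pKₐ of its conjugate acid, the more readily it departs.
(CH₃)₃C–N₂⁺ loses N₂: no meaningful conjugate acid; N₂ departs as an exceptionally stable neutral molecule
(CH₃)₃C–I loses I⁻: pKₐ(HI) ≈ -10
(CH₃)₃C–F loses F⁻: pKₐ(HF) ≈ 3.2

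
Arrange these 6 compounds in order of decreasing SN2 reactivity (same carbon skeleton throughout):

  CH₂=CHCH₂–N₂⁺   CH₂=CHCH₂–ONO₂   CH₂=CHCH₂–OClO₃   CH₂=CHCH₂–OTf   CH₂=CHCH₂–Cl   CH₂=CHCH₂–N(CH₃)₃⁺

The skeletons are identical, so relative rate is governed entirely by leaving-group ability.
A good leaving group is a weak base: the lower the pKₐ of its conjugate acid, the more readily it departs.
CH₂=CHCH₂–N₂⁺ loses N₂: no meaningful conjugate acid; N₂ departs as an exceptionally stable neutral molecule
CH₂=CHCH₂–OTf loses OTf⁻: pKₐ(CF₃SO₃H (triflic acid)) ≈ -14
CH₂=CHCH₂–OClO₃ loses ClO₄⁻: pKₐ(HClO₄) ≈ -10
CH₂=CHCH₂–Cl loses Cl⁻: pKₐ(HCl) ≈ -7
CH₂=CHCH₂–ONO₂ loses NO₃⁻: pKₐ(HNO₃) ≈ -1.3
CH₂=CHCH₂–N(CH₃)₃⁺ loses NR'₃: pKₐ(R'₃NH⁺) ≈ 10.7

CH₂=CHCH₂–N₂⁺ > CH₂=CHCH₂–OTf > CH₂=CHCH₂–OClO₃ > CH₂=CHCH₂–Cl > CH₂=CHCH₂–ONO₂ > CH₂=CHCH₂–N(CH₃)₃⁺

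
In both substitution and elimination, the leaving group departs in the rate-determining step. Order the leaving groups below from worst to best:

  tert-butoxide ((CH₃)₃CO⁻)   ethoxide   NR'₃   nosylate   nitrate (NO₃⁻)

The more stable X⁻ (or X) is on its own — i.e. the weaker a base it is — the better a leaving group it makes.
nosylate: pKₐ(p-O₂NC₆H₄SO₃H) ≈ -3.5
nitrate (NO₃⁻): pKₐ(HNO₃) ≈ -1.3
NR'₃: pKₐ(R'₃NH⁺) ≈ 10.7
ethoxide: pKₐ(CH₃CH₂OH) ≈ 16
tert-butoxide ((CH₃)₃CO⁻): pKₐ(t-BuOH) ≈ 18
Reversing gives the worst-to-best order requested.

tert-butoxide ((CH₃)₃CO⁻) < ethoxide < NR'₃ < nitrate (NO₃⁻) < nosylate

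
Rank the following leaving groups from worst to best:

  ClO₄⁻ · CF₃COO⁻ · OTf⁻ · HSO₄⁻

The more stable X⁻ (or X) is on its own — i.e. the weaker a base it is — the better a leaving group it makes.
OTf⁻: pKₐ(CF₃SO₃H (triflic acid)) ≈ -14
ClO₄⁻: pKₐ(HClO₄) ≈ -10
HSO₄⁻: pKₐ(H₂SO₄) ≈ -3
CF₃COO⁻: pKₐ(CF₃COOH) ≈ 0.2
Reversing gives the worst-to-best order requested.

CF₃COO⁻ < HSO₄⁻ < ClO₄⁻ < OTf⁻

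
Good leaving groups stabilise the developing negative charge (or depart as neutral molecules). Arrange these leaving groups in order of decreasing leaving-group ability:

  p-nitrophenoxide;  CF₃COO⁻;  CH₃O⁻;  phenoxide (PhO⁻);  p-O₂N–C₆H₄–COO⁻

CF₃COO⁻ > p-O₂N–C₆H₄–COO⁻ > p-nitrophenoxide > phenoxide (PhO⁻) > CH₃O⁻

The more stable X⁻ (or X) is on its own — i.e. the weaker a base it is — the better a leaving group it makes.
CF₃COO⁻: pKₐ(CF₃COOH) ≈ 0.2 — strongly electron-withdrawing CF₃ stabilises the carboxylate
p-O₂N–C₆H₄–COO⁻: pKₐ(p-nitrobenzoic acid) ≈ 3.4
p-nitrophenoxide: pKₐ(p-nitrophenol) ≈ 7.2 — nitro group delocalises the charge; the classic chromogenic LG
phenoxide (PhO⁻): pKₐ(C₆H₅OH (phenol)) ≈ 10 — resonance into the ring helps, but still a poor LG
CH₃O⁻: pKₐ(CH₃OH) ≈ 15.5 — strong base; alkoxides do not leave unassisted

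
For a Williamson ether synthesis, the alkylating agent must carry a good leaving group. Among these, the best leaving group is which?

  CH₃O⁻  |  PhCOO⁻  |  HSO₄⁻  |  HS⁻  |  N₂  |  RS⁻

N₂

Rank by basicity of the departing species: weakest base leaves most easily.
N₂: no meaningful conjugate acid; N₂ departs as an exceptionally stable neutral molecule
HSO₄⁻: pKₐ(H₂SO₄) ≈ -3
PhCOO⁻: pKₐ(C₆H₅COOH) ≈ 4.2
HS⁻: pKₐ(H₂S) ≈ 7
RS⁻: pKₐ(RSH (a thiol)) ≈ 10.5
CH₃O⁻: pKₐ(CH₃OH) ≈ 15.5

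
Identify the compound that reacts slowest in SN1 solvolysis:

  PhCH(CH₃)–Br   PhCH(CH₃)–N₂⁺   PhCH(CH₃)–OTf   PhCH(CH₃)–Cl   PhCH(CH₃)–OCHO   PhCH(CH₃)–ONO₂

PhCH(CH₃)–OCHO

Identical carbon frameworks mean the comparison reduces to leaving-group quality.
Rank by basicity of the departing species: weakest base leaves most easily.
PhCH(CH₃)–N₂⁺ loses N₂: no meaningful conjugate acid; N₂ departs as an exceptionally stable neutral molecule
PhCH(CH₃)–OTf loses OTf⁻: pKₐ(CF₃SO₃H (triflic acid)) ≈ -14
PhCH(CH₃)–Br loses Br⁻: pKₐ(HBr) ≈ -9
PhCH(CH₃)–Cl loses Cl⁻: pKₐ(HCl) ≈ -7
PhCH(CH₃)–ONO₂ loses NO₃⁻: pKₐ(HNO₃) ≈ -1.3
PhCH(CH₃)–OCHO loses HCOO⁻: pKₐ(HCOOH) ≈ 3.8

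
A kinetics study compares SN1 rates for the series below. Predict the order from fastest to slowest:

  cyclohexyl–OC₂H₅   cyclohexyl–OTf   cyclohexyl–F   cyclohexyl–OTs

The skeletons are identical, so relative rate is governed entirely by leaving-group ability.
Rank by basicity of the departing species: weakest base leaves most easily.
cyclohexyl–OTf loses OTf⁻: pKₐ(CF₃SO₃H (triflic acid)) ≈ -14
cyclohexyl–OTs loses OTs⁻: pKₐ(p-CH₃C₆H₄SO₃H (TsOH)) ≈ -2.8
cyclohexyl–F loses F⁻: pKₐ(HF) ≈ 3.2
cyclohexyl–OC₂H₅ loses CH₃CH₂O⁻: pKₐ(CH₃CH₂OH) ≈ 16

cyclohexyl–OTf > cyclohexyl–OTs > cyclohexyl–F > cyclohexyl–OC₂H₅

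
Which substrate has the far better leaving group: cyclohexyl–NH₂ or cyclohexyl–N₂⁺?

From cyclohexyl–NH₂ the departing group would be NH₂⁻ (pKₐ(NH₃) ≈ 38). Extremely strong base; never a leaving group.
From cyclohexyl–N₂⁺ the leaving group is N₂ (no meaningful conjugate acid; N₂ departs as an exceptionally stable neutral molecule).
(In practice cyclohexyl–N₂⁺ is made from cyclohexyl–NH₂ by diazotisation (NaNO₂ / HCl, 0 °C), generating a diazonium salt that expels N₂.)

cyclohexyl–N₂⁺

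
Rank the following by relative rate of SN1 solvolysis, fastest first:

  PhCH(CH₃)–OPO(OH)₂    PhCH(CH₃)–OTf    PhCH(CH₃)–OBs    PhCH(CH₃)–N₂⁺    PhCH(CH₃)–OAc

PhCH(CH₃)–N₂⁺ > PhCH(CH₃)–OTf > PhCH(CH₃)–OBs > PhCH(CH₃)–OPO(OH)₂ > PhCH(CH₃)–OAc

With the same alkyl group throughout, only the leaving group differentiates the rates.
The more stable X⁻ (or X) is on its own — i.e. the weaker a base it is — the better a leaving group it makes.
PhCH(CH₃)–N₂⁺ loses N₂: no meaningful conjugate acid; N₂ departs as an exceptionally stable neutral molecule
PhCH(CH₃)–OTf loses OTf⁻: pKₐ(CF₃SO₃H (triflic acid)) ≈ -14
PhCH(CH₃)–OBs loses OBs⁻: pKₐ(p-BrC₆H₄SO₃H) ≈ -2.8
PhCH(CH₃)–OPO(OH)₂ loses H₂PO₄⁻: pKₐ(H₃PO₄) ≈ 2.1
PhCH(CH₃)–OAc loses AcO⁻: pKₐ(CH₃COOH) ≈ 4.8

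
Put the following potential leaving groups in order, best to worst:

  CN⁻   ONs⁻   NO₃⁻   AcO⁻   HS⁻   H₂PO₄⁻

Leaving-group ability tracks the stability of the departed species; conjugate-acid pKₐ is the usual yardstick (lower pKₐ → better LG).
ONs⁻: pKₐ(p-O₂NC₆H₄SO₃H) ≈ -3.5
NO₃⁻: pKₐ(HNO₃) ≈ -1.3 — resonance-delocalised over three oxygens
H₂PO₄⁻: pKₐ(H₃PO₄) ≈ 2.1
AcO⁻: pKₐ(CH₃COOH) ≈ 4.8
HS⁻: pKₐ(H₂S) ≈ 7 — larger and more polarisable than the oxygen analogue
CN⁻: pKₐ(HCN) ≈ 9.2 — sp carbon stabilises the charge somewhat, but still a poor LG

ONs⁻ > NO₃⁻ > H₂PO₄⁻ > AcO⁻ > HS⁻ > CN⁻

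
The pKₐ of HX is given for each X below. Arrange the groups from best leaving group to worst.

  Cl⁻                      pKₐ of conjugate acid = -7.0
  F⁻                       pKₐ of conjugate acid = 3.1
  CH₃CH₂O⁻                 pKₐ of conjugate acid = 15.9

Lower conjugate-acid pKₐ ⇒ weaker base ⇒ better leaving group.
Sorting by the given values: Cl⁻ (-7.0), F⁻ (3.1), CH₃CH₂O⁻ (15.9).

Cl⁻ > F⁻ > CH₃CH₂O⁻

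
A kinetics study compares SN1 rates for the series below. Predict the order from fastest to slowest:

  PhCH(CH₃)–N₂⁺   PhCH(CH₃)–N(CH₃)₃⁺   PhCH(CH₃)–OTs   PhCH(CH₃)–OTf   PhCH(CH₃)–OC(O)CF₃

PhCH(CH₃)–N₂⁺ > PhCH(CH₃)–OTf > PhCH(CH₃)–OTs > PhCH(CH₃)–OC(O)CF₃ > PhCH(CH₃)–N(CH₃)₃⁺

Identical carbon frameworks mean the comparison reduces to leaving-group quality.
The more stable X⁻ (or X) is on its own — i.e. the weaker a base it is — the better a leaving group it makes.
PhCH(CH₃)–N₂⁺ loses N₂: no meaningful conjugate acid; N₂ departs as an exceptionally stable neutral molecule
PhCH(CH₃)–OTf loses OTf⁻: pKₐ(CF₃SO₃H (triflic acid)) ≈ -14
PhCH(CH₃)–OTs loses OTs⁻: pKₐ(p-CH₃C₆H₄SO₃H (TsOH)) ≈ -2.8
PhCH(CH₃)–OC(O)CF₃ loses CF₃COO⁻: pKₐ(CF₃COOH) ≈ 0.2
PhCH(CH₃)–N(CH₃)₃⁺ loses NR'₃: pKₐ(R'₃NH⁺) ≈ 10.7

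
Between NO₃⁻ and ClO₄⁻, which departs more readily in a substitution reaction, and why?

ClO₄⁻

ClO₄⁻ is the better leaving group.
pKₐ(HClO₄) ≈ -10 versus pKₐ(HNO₃) ≈ -1.3: ClO₄⁻ is the much weaker base.
Extremely weak base; rarely used for safety reasons.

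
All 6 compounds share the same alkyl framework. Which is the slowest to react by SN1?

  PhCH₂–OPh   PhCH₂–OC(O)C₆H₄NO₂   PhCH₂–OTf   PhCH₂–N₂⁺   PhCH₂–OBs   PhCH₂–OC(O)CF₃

PhCH₂–OPh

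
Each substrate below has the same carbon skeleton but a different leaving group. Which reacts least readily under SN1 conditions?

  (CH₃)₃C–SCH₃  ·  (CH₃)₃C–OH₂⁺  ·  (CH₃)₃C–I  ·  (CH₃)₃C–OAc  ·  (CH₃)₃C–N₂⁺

(CH₃)₃C–SCH₃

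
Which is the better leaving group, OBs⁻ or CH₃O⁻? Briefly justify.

OBs⁻ is the better leaving group.
pKₐ(p-BrC₆H₄SO₃H) ≈ -2.8 versus pKₐ(CH₃OH) ≈ 15.5: OBs⁻ is the much weaker base.
Arenesulfonate with a p-bromo substituent.

OBs⁻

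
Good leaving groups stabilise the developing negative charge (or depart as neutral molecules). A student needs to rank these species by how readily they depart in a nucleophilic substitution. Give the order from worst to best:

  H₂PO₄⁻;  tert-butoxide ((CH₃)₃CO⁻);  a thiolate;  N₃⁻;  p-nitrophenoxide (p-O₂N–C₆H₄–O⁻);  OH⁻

A good leaving group is a weak base: the lower the pKₐ of its conjugate acid, the more readily it departs.
H₂PO₄⁻: pKₐ(H₃PO₄) ≈ 2.1
N₃⁻: pKₐ(HN₃) ≈ 4.7 — linear, resonance-stabilised
p-nitrophenoxide (p-O₂N–C₆H₄–O⁻): pKₐ(p-nitrophenol) ≈ 7.2 — nitro group delocalises the charge; the classic chromogenic LG
a thiolate: pKₐ(RSH (a thiol)) ≈ 10.5
OH⁻: pKₐ(H₂O) ≈ 15.7 — strong base; essentially never leaves without prior activation
tert-butoxide ((CH₃)₃CO⁻): pKₐ(t-BuOH) ≈ 18 — bulky, strongly basic alkoxide
The question asks for worst first, so the sequence is read in increasing leaving-group ability.

tert-butoxide ((CH₃)₃CO⁻) < OH⁻ < a thiolate < p-nitrophenoxide (p-O₂N–C₆H₄–O⁻) < N₃⁻ < H₂PO₄⁻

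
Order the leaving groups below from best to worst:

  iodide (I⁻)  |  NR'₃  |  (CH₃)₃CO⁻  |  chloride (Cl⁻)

iodide (I⁻): pKₐ(HI) ≈ -10
chloride (Cl⁻): pKₐ(HCl) ≈ -7
NR'₃: pKₐ(R'₃NH⁺) ≈ 10.7
(CH₃)₃CO⁻: pKₐ(t-BuOH) ≈ 18

iodide (I⁻) > chloride (Cl⁻) > NR'₃ > (CH₃)₃CO⁻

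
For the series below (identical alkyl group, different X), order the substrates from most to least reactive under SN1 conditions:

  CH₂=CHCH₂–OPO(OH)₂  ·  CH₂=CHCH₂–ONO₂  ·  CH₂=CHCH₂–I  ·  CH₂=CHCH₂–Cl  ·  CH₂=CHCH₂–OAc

Identical carbon frameworks mean the comparison reduces to leaving-group quality.
Rank by basicity of the departing species: weakest base leaves most easily.
CH₂=CHCH₂–I loses I⁻: pKₐ(HI) ≈ -10
CH₂=CHCH₂–Cl loses Cl⁻: pKₐ(HCl) ≈ -7
CH₂=CHCH₂–ONO₂ loses NO₃⁻: pKₐ(HNO₃) ≈ -1.3
CH₂=CHCH₂–OPO(OH)₂ loses H₂PO₄⁻: pKₐ(H₃PO₄) ≈ 2.1
CH₂=CHCH₂–OAc loses AcO⁻: pKₐ(CH₃COOH) ≈ 4.8

CH₂=CHCH₂–I > CH₂=CHCH₂–Cl > CH₂=CHCH₂–ONO₂ > CH₂=CHCH₂–OPO(OH)₂ > CH₂=CHCH₂–OAc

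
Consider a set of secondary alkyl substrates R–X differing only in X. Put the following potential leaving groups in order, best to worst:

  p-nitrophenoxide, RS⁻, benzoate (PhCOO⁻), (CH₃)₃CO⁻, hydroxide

benzoate (PhCOO⁻) > p-nitrophenoxide > RS⁻ > hydroxide > (CH₃)₃CO⁻

Rank by basicity of the departing species: weakest base leaves most easily.
benzoate (PhCOO⁻): pKₐ(C₆H₅COOH) ≈ 4.2
p-nitrophenoxide: pKₐ(p-nitrophenol) ≈ 7.2
RS⁻: pKₐ(RSH (a thiol)) ≈ 10.5 — moderately basic; rarely leaves without activation
hydroxide: pKₐ(H₂O) ≈ 15.7 — strong base; essentially never leaves without prior activation
(CH₃)₃CO⁻: pKₐ(t-BuOH) ≈ 18 — bulky, strongly basic alkoxide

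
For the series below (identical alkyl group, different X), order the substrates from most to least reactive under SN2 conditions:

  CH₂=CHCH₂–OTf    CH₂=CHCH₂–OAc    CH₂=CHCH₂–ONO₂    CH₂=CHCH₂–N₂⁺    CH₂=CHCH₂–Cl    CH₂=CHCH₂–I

CH₂=CHCH₂–N₂⁺ > CH₂=CHCH₂–OTf > CH₂=CHCH₂–I > CH₂=CHCH₂–Cl > CH₂=CHCH₂–ONO₂ > CH₂=CHCH₂–OAc

The skeletons are identical, so relative rate is governed entirely by leaving-group ability.
A good leaving group is a weak base: the lower the pKₐ of its conjugate acid, the more readily it departs.
CH₂=CHCH₂–N₂⁺ loses N₂: no meaningful conjugate acid; N₂ departs as an exceptionally stable neutral molecule
CH₂=CHCH₂–OTf loses OTf⁻: pKₐ(CF₃SO₃H (triflic acid)) ≈ -14
CH₂=CHCH₂–I loses I⁻: pKₐ(HI) ≈ -10
CH₂=CHCH₂–Cl loses Cl⁻: pKₐ(HCl) ≈ -7
CH₂=CHCH₂–ONO₂ loses NO₃⁻: pKₐ(HNO₃) ≈ -1.3
CH₂=CHCH₂–OAc loses AcO⁻: pKₐ(CH₃COOH) ≈ 4.8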